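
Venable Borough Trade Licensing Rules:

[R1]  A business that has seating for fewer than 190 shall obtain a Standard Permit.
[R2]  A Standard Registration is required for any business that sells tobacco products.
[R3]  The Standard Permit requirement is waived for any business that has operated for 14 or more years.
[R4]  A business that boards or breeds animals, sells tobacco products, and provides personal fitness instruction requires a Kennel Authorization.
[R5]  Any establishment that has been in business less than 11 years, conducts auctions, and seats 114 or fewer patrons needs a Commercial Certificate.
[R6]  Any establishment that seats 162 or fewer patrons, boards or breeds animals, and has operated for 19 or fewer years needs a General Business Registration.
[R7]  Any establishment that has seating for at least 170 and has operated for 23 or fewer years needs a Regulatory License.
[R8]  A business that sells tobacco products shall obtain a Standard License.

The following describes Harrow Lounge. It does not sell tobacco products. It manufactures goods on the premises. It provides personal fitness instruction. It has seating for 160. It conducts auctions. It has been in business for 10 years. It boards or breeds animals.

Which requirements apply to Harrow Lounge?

General Business Registration, Standard Permit

[R1] seating 160 < 190 → Standard Permit required.
[R2] does not sell tobacco products → Standard Registration not required.
[R3] years in business 10 < 14 → Standard Permit exemption does not apply.
[R4] boards or breeds animals; does not sell tobacco products; provides personal fitness instruction → Kennel Authorization not required.
[R5] years in business 10 < 11; conducts auctions; seating 160 > 114 → Commercial Certificate not required.
[R6] seating 160 ≤ 162; boards or breeds animals; years in business 10 ≤ 19 → General Business Registration required.
[R7] seating 160 < 170; years in business 10 ≤ 23 → Regulatory License not required.
[R8] does not sell tobacco products → Standard License not required.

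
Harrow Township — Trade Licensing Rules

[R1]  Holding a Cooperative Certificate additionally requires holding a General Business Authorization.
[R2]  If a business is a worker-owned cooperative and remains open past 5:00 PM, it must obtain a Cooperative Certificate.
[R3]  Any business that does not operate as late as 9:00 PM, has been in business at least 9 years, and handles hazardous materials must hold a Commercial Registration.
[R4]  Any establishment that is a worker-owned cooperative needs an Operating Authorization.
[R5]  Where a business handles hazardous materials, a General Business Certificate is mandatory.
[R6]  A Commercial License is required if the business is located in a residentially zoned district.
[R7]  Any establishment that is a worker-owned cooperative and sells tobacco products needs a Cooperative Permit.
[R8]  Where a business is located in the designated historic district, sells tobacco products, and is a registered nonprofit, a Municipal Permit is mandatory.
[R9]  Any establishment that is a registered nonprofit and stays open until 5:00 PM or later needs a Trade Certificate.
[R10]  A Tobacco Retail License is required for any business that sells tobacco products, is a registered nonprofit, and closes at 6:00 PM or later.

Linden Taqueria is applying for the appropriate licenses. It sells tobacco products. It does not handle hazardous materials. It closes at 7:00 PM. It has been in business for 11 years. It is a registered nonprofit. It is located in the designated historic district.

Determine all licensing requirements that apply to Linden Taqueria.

Municipal Permit, Tobacco Retail License, Trade Certificate

[R1] Cooperative Certificate is not required → no effect.
[R2] is a registered nonprofit (not: is a worker-owned cooperative); closes 7:00 PM, after 5:00 PM → Cooperative Certificate not required.
[R3] closes 7:00 PM, at/before 9:00 PM; years in business 11 ≥ 9; does not handle hazardous materials → Commercial Registration not required.
[R4] is a registered nonprofit (not: is a worker-owned cooperative) → Operating Authorization not required.
[R5] does not handle hazardous materials → General Business Certificate not required.
[R6] is located in the designated historic district (not: is located in a residentially zoned district) → Commercial License not required.
[R7] is a registered nonprofit (not: is a worker-owned cooperative); sells tobacco products → Cooperative Permit not required.
[R8] is located in the designated historic district; sells tobacco products; is a registered nonprofit → Municipal Permit required.
[R9] is a registered nonprofit; closes 7:00 PM, after 5:00 PM → Trade Certificate required.
[R10] sells tobacco products; is a registered nonprofit; closes 7:00 PM, after 6:00 PM → Tobacco Retail License required.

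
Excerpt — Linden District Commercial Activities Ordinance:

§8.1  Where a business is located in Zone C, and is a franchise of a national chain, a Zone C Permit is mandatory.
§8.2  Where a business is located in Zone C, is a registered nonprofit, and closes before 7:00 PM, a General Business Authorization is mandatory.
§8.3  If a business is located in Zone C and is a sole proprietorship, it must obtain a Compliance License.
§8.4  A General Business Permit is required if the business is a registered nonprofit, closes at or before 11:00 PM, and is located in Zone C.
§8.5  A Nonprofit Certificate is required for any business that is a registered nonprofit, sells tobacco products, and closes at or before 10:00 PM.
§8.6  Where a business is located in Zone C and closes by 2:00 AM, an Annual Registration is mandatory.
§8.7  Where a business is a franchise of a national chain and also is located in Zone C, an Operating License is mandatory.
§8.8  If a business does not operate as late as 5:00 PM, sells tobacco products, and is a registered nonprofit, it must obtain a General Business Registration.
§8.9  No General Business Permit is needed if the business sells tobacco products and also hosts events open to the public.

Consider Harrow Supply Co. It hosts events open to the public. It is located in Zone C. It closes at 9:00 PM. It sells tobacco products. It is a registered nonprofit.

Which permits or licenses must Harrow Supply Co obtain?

Annual Registration, Nonprofit Certificate

§8.1 is located in Zone C; is a registered nonprofit (not: is a franchise of a national chain) → Zone C Permit not required.
§8.2 is located in Zone C; is a registered nonprofit; closes 9:00 PM, after 7:00 PM → General Business Authorization not required.
§8.3 is located in Zone C; is a registered nonprofit (not: is a sole proprietorship) → Compliance License not required.
§8.4 is a registered nonprofit; closes 9:00 PM, at/before 11:00 PM; is located in Zone C → General Business Permit required.
§8.5 is a registered nonprofit; sells tobacco products; closes 9:00 PM, at/before 10:00 PM → Nonprofit Certificate required.
§8.6 is located in Zone C; closes 9:00 PM, at/before 2:00 AM → Annual Registration required.
§8.7 is a registered nonprofit (not: is a franchise of a national chain); is located in Zone C → Operating License not required.
§8.8 closes 9:00 PM, after 5:00 PM; sells tobacco products; is a registered nonprofit → General Business Registration not required.
§8.9 sells tobacco products; hosts events open to the public → exempt from General Business Permit.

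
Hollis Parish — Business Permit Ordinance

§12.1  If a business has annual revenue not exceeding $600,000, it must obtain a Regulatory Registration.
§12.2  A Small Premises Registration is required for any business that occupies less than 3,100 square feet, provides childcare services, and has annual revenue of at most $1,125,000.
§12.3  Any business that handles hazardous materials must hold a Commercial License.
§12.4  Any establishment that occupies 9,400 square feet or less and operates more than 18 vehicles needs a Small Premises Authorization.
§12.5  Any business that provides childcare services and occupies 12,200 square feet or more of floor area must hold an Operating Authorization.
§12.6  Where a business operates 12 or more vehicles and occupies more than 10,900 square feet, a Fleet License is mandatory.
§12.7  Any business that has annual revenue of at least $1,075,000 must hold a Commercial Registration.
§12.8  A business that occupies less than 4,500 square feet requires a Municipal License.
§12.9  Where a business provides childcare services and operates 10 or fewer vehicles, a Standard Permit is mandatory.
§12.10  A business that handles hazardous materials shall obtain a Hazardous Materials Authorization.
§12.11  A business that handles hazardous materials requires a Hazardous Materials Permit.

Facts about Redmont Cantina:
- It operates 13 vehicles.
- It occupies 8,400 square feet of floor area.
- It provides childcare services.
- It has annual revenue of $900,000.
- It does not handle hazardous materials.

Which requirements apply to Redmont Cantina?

None

§12.1 revenue $900,000 > $600,000 → Regulatory Registration not required.
§12.2 floor area 8,400 square feet ≥ 3,100 square feet; provides childcare services; revenue $900,000 ≤ $1,125,000 → Small Premises Registration not required.
§12.3 does not handle hazardous materials → Commercial License not required.
§12.4 floor area 8,400 square feet ≤ 9,400 square feet; vehicles 13 ≤ 18 → Small Premises Authorization not required.
§12.5 provides childcare services; floor area 8,400 square feet < 12,200 square feet → Operating Authorization not required.
§12.6 vehicles 13 ≥ 12; floor area 8,400 square feet ≤ 10,900 square feet → Fleet License not required.
§12.7 revenue $900,000 < $1,075,000 → Commercial Registration not required.
§12.8 floor area 8,400 square feet ≥ 4,500 square feet → Municipal License not required.
§12.9 provides childcare services; vehicles 13 > 10 → Standard Permit not required.
§12.10 does not handle hazardous materials → Hazardous Materials Authorization not required.
§12.11 does not handle hazardous materials → Hazardous Materials Permit not required.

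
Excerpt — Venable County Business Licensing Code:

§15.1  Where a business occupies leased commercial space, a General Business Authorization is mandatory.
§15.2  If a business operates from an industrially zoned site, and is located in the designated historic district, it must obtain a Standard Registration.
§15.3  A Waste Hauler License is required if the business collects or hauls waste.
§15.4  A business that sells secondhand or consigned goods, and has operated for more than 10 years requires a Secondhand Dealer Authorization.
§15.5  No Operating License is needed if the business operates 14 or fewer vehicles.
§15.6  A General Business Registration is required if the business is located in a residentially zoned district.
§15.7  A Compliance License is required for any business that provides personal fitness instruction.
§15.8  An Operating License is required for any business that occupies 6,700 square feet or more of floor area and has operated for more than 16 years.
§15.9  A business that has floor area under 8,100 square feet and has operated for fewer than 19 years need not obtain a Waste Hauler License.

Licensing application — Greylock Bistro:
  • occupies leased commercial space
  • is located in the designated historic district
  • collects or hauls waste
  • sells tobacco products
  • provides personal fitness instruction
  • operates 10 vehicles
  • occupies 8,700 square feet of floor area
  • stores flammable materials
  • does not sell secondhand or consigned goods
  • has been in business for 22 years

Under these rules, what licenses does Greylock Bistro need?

Compliance License, General Business Authorization, Waste Hauler License

§15.1 occupies leased commercial space → General Business Authorization required.
§15.2 occupies leased commercial space (not: operates from an industrially zoned site); is located in the designated historic district → Standard Registration not required.
§15.3 collects or hauls waste → Waste Hauler License required.
§15.4 does not sell secondhand or consigned goods; years in business 22 > 10 → Secondhand Dealer Authorization not required.
§15.5 vehicles 10 ≤ 14 → exempt from Operating License.
§15.6 is located in the designated historic district (not: is located in a residentially zoned district) → General Business Registration not required.
§15.7 provides personal fitness instruction → Compliance License required.
§15.8 floor area 8,700 square feet ≥ 6,700 square feet; years in business 22 > 16 → Operating License required.
§15.9 floor area 8,700 square feet ≥ 8,100 square feet; years in business 22 ≥ 19 → Waste Hauler License exemption does not apply.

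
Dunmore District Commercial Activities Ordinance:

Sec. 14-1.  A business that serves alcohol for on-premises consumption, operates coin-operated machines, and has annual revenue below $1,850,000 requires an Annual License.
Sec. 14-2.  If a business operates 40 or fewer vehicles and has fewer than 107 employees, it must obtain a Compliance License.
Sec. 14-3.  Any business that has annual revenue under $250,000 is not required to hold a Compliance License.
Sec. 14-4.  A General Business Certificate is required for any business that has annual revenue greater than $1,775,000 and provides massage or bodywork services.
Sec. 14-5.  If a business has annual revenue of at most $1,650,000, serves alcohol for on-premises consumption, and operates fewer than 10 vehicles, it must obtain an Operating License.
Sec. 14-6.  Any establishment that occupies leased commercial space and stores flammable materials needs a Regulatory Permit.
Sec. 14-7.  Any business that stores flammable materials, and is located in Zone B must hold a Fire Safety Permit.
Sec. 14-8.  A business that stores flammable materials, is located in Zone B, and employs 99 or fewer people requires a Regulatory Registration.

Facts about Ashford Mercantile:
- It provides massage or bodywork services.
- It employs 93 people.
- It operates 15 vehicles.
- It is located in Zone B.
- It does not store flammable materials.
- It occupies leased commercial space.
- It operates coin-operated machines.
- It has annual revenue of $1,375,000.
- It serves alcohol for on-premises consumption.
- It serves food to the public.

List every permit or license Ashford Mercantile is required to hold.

Sec. 14-1. serves alcohol for on-premises consumption; operates coin-operated machines; revenue $1,375,000 < $1,850,000 → Annual License required.
Sec. 14-2. vehicles 15 ≤ 40; employees 93 < 107 → Compliance License required.
Sec. 14-3. revenue $1,375,000 ≥ $250,000 → Compliance License exemption does not apply.
Sec. 14-4. revenue $1,375,000 ≤ $1,775,000; provides massage or bodywork services → General Business Certificate not required.
Sec. 14-5. revenue $1,375,000 ≤ $1,650,000; serves alcohol for on-premises consumption; vehicles 15 ≥ 10 → Operating License not required.
Sec. 14-6. occupies leased commercial space; does not store flammable materials → Regulatory Permit not required.
Sec. 14-7. does not store flammable materials; is located in Zone B → Fire Safety Permit not required.
Sec. 14-8. does not store flammable materials; is located in Zone B; employees 93 ≤ 99 → Regulatory Registration not required.

Annual License, Compliance License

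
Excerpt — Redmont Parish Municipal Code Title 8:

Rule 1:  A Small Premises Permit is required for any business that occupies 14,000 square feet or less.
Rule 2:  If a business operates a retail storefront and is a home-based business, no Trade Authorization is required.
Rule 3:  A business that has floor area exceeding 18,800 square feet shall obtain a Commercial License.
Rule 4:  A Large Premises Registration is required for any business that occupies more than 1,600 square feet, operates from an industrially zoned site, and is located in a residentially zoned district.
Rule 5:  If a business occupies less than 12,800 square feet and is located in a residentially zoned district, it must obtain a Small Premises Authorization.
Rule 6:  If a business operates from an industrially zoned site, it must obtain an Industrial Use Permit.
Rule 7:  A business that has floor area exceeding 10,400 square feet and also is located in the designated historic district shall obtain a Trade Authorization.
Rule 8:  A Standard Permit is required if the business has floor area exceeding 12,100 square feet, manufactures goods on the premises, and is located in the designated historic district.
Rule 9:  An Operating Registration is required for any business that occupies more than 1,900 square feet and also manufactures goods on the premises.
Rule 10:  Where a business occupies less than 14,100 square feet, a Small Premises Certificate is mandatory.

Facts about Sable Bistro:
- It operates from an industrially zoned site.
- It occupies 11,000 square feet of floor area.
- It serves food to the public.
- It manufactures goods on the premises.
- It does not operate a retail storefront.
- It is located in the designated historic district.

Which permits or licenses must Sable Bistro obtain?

Rule 1: floor area 11,000 square feet ≤ 14,000 square feet → Small Premises Permit required.
Rule 2: does not operate a retail storefront; operates from an industrially zoned site (not: is a home-based business) → Trade Authorization exemption does not apply.
Rule 3: floor area 11,000 square feet ≤ 18,800 square feet → Commercial License not required.
Rule 4: floor area 11,000 square feet > 1,600 square feet; operates from an industrially zoned site; is located in the designated historic district (not: is located in a residentially zoned district) → Large Premises Registration not required.
Rule 5: floor area 11,000 square feet < 12,800 square feet; is located in the designated historic district (not: is located in a residentially zoned district) → Small Premises Authorization not required.
Rule 6: operates from an industrially zoned site → Industrial Use Permit required.
Rule 7: floor area 11,000 square feet > 10,400 square feet; is located in the designated historic district → Trade Authorization required.
Rule 8: floor area 11,000 square feet ≤ 12,100 square feet; manufactures goods on the premises; is located in the designated historic district → Standard Permit not required.
Rule 9: floor area 11,000 square feet > 1,900 square feet; manufactures goods on the premises → Operating Registration required.
Rule 10: floor area 11,000 square feet < 14,100 square feet → Small Premises Certificate required.

Industrial Use Permit, Operating Registration, Small Premises Certificate, Small Premises Permit, Trade Authorization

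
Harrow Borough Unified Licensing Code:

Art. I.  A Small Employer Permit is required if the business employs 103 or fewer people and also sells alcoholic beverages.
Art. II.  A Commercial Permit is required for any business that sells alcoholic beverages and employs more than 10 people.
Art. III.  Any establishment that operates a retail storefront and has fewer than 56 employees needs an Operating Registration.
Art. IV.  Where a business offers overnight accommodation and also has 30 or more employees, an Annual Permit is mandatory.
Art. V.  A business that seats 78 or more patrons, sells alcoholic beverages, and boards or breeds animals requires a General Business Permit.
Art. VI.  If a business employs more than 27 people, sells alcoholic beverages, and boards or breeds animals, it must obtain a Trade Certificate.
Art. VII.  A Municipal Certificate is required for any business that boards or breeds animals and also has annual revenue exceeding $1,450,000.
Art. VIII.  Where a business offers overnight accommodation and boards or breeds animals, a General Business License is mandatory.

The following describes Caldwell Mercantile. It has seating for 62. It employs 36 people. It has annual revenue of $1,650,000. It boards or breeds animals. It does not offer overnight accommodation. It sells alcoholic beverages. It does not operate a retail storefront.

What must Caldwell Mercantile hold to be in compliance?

Art. I. employees 36 ≤ 103; sells alcoholic beverages → Small Employer Permit required.
Art. II. sells alcoholic beverages; employees 36 > 10 → Commercial Permit required.
Art. III. does not operate a retail storefront; employees 36 < 56 → Operating Registration not required.
Art. IV. does not offer overnight accommodation; employees 36 ≥ 30 → Annual Permit not required.
Art. V. seating 62 < 78; sells alcoholic beverages; boards or breeds animals → General Business Permit not required.
Art. VI. employees 36 > 27; sells alcoholic beverages; boards or breeds animals → Trade Certificate required.
Art. VII. boards or breeds animals; revenue $1,650,000 > $1,450,000 → Municipal Certificate required.
Art. VIII. does not offer overnight accommodation; boards or breeds animals → General Business License not required.

Commercial Permit, Municipal Certificate, Small Employer Permit, Trade Certificate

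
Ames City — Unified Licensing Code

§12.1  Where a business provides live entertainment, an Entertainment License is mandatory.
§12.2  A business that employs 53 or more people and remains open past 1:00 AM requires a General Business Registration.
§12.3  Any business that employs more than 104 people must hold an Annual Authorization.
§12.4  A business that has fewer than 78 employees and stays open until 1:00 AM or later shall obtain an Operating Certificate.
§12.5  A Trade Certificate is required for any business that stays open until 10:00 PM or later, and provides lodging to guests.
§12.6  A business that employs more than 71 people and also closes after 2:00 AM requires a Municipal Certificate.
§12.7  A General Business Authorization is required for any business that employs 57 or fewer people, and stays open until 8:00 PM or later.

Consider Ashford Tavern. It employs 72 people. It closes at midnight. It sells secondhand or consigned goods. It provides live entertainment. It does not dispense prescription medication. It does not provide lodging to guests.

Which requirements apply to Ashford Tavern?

Entertainment License

§12.1 provides live entertainment → Entertainment License required.
§12.2 employees 72 ≥ 53; closes midnight, at/before 1:00 AM → General Business Registration not required.
§12.3 employees 72 ≤ 104 → Annual Authorization not required.
§12.4 employees 72 < 78; closes midnight, at/before 1:00 AM → Operating Certificate not required.
§12.5 closes midnight, after 10:00 PM; does not provide lodging to guests → Trade Certificate not required.
§12.6 employees 72 > 71; closes midnight, at/before 2:00 AM → Municipal Certificate not required.
§12.7 employees 72 > 57; closes midnight, after 8:00 PM → General Business Authorization not required.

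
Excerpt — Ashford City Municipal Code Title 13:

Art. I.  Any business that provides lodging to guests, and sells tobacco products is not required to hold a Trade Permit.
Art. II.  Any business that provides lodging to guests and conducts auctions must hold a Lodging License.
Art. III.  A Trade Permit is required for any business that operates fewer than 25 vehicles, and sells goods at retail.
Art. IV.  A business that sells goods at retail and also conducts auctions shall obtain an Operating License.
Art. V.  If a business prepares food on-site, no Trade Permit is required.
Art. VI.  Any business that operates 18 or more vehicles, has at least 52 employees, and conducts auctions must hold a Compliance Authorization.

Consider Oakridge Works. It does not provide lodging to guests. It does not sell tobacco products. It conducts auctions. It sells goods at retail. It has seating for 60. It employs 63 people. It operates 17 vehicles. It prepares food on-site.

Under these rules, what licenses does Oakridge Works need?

Operating License

Art. I. does not provide lodging to guests; does not sell tobacco products → Trade Permit exemption does not apply.
Art. II. does not provide lodging to guests; conducts auctions → Lodging License not required.
Art. III. vehicles 17 < 25; sells goods at retail → Trade Permit required.
Art. IV. sells goods at retail; conducts auctions → Operating License required.
Art. V. prepares food on-site → exempt from Trade Permit.
Art. VI. vehicles 17 < 18; employees 63 ≥ 52; conducts auctions → Compliance Authorization not required.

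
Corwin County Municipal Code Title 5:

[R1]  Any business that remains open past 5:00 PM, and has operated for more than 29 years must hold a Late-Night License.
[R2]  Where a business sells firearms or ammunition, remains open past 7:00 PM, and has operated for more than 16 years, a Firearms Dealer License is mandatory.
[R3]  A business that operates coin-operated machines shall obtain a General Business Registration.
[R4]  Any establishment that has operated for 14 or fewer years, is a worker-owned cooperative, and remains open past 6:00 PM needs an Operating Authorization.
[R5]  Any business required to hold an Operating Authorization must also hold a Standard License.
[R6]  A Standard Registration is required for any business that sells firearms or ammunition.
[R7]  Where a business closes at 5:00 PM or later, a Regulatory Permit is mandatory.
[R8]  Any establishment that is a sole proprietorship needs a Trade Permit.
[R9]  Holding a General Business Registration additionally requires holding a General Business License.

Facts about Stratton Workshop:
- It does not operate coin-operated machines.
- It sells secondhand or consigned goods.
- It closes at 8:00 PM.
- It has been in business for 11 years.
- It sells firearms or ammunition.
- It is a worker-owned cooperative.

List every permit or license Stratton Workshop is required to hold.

Operating Authorization, Regulatory Permit, Standard License, Standard Registration

[R1] closes 8:00 PM, after 5:00 PM; years in business 11 ≤ 29 → Late-Night License not required.
[R2] sells firearms or ammunition; closes 8:00 PM, after 7:00 PM; years in business 11 ≤ 16 → Firearms Dealer License not required.
[R3] does not operate coin-operated machines → General Business Registration not required.
[R4] years in business 11 ≤ 14; is a worker-owned cooperative; closes 8:00 PM, after 6:00 PM → Operating Authorization required.
[R5] Operating Authorization is required → Standard License also required.
[R6] sells firearms or ammunition → Standard Registration required.
[R7] closes 8:00 PM, after 5:00 PM → Regulatory Permit required.
[R8] is a worker-owned cooperative (not: is a sole proprietorship) → Trade Permit not required.
[R9] General Business Registration is not required → no effect.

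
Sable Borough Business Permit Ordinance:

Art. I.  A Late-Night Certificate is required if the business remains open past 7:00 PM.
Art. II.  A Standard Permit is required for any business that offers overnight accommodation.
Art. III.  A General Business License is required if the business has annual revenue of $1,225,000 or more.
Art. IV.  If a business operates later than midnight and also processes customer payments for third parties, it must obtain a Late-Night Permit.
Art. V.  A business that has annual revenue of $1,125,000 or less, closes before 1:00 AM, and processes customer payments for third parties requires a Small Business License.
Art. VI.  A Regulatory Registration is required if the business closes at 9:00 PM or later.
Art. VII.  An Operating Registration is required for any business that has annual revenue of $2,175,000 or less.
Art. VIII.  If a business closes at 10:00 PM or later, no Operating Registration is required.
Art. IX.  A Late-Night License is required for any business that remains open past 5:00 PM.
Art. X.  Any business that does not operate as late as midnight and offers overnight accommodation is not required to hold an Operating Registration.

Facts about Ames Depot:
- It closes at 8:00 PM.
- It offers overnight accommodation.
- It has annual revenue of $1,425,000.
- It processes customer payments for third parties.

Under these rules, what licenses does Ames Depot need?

General Business License, Late-Night Certificate, Late-Night License, Standard Permit

Art. I. closes 8:00 PM, after 7:00 PM → Late-Night Certificate required.
Art. II. offers overnight accommodation → Standard Permit required.
Art. III. revenue $1,425,000 ≥ $1,225,000 → General Business License required.
Art. IV. closes 8:00 PM, at/before midnight; processes customer payments for third parties → Late-Night Permit not required.
Art. V. revenue $1,425,000 > $1,125,000; closes 8:00 PM, at/before 1:00 AM; processes customer payments for third parties → Small Business License not required.
Art. VI. closes 8:00 PM, at/before 9:00 PM → Regulatory Registration not required.
Art. VII. revenue $1,425,000 ≤ $2,175,000 → Operating Registration required.
Art. VIII. closes 8:00 PM, at/before 10:00 PM → Operating Registration exemption does not apply.
Art. IX. closes 8:00 PM, after 5:00 PM → Late-Night License required.
Art. X. closes 8:00 PM, at/before midnight; offers overnight accommodation → exempt from Operating Registration.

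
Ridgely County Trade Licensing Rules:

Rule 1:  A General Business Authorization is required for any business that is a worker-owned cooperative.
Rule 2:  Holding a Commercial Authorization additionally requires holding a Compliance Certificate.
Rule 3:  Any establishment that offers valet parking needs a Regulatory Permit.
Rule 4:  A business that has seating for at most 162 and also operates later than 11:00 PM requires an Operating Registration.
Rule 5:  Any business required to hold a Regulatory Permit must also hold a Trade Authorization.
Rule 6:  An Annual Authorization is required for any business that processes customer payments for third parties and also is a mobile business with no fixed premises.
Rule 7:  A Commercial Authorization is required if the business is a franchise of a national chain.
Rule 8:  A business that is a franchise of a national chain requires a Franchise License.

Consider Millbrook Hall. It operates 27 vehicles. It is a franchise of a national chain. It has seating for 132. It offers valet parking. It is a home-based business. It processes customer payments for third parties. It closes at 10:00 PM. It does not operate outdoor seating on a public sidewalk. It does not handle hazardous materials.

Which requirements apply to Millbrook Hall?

Commercial Authorization, Compliance Certificate, Franchise License, Regulatory Permit, Trade Authorization

Rule 1: is a franchise of a national chain (not: is a worker-owned cooperative) → General Business Authorization not required.
Rule 2: Commercial Authorization is required → Compliance Certificate also required.
Rule 3: offers valet parking → Regulatory Permit required.
Rule 4: seating 132 ≤ 162; closes 10:00 PM, at/before 11:00 PM → Operating Registration not required.
Rule 5: Regulatory Permit is required → Trade Authorization also required.
Rule 6: processes customer payments for third parties; is a home-based business (not: is a mobile business with no fixed premises) → Annual Authorization not required.
Rule 7: is a franchise of a national chain → Commercial Authorization required.
Rule 8: is a franchise of a national chain → Franchise License required.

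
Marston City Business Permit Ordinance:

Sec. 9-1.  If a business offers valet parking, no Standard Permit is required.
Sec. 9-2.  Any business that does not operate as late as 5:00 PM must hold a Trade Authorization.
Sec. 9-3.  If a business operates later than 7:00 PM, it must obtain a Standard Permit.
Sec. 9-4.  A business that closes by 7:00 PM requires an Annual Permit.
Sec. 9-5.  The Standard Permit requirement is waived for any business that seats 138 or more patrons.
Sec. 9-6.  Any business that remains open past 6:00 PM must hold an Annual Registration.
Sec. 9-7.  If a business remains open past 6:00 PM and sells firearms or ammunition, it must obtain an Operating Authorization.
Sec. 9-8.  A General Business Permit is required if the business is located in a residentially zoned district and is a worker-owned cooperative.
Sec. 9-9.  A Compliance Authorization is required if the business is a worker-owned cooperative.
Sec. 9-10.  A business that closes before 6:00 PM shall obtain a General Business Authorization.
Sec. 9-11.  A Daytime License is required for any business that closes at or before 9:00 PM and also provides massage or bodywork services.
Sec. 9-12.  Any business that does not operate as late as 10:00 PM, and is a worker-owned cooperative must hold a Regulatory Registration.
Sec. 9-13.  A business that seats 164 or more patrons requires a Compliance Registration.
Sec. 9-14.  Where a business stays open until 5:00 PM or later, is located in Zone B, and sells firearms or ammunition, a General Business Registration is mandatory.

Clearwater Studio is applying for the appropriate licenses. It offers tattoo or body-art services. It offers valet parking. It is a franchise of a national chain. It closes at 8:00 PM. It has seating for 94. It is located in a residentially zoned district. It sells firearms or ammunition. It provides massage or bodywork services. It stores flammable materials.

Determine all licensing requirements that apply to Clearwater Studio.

Sec. 9-1. offers valet parking → exempt from Standard Permit.
Sec. 9-2. closes 8:00 PM, after 5:00 PM → Trade Authorization not required.
Sec. 9-3. closes 8:00 PM, after 7:00 PM → Standard Permit required.
Sec. 9-4. closes 8:00 PM, after 7:00 PM → Annual Permit not required.
Sec. 9-5. seating 94 < 138 → Standard Permit exemption does not apply.
Sec. 9-6. closes 8:00 PM, after 6:00 PM → Annual Registration required.
Sec. 9-7. closes 8:00 PM, after 6:00 PM; sells firearms or ammunition → Operating Authorization required.
Sec. 9-8. is located in a residentially zoned district; is a franchise of a national chain (not: is a worker-owned cooperative) → General Business Permit not required.
Sec. 9-9. is a franchise of a national chain (not: is a worker-owned cooperative) → Compliance Authorization not required.
Sec. 9-10. closes 8:00 PM, after 6:00 PM → General Business Authorization not required.
Sec. 9-11. closes 8:00 PM, at/before 9:00 PM; provides massage or bodywork services → Daytime License required.
Sec. 9-12. closes 8:00 PM, at/before 10:00 PM; is a franchise of a national chain (not: is a worker-owned cooperative) → Regulatory Registration not required.
Sec. 9-13. seating 94 < 164 → Compliance Registration not required.
Sec. 9-14. closes 8:00 PM, after 5:00 PM; is located in a residentially zoned district (not: is located in Zone B); sells firearms or ammunition → General Business Registration not required.

Annual Registration, Daytime License, Operating Authorization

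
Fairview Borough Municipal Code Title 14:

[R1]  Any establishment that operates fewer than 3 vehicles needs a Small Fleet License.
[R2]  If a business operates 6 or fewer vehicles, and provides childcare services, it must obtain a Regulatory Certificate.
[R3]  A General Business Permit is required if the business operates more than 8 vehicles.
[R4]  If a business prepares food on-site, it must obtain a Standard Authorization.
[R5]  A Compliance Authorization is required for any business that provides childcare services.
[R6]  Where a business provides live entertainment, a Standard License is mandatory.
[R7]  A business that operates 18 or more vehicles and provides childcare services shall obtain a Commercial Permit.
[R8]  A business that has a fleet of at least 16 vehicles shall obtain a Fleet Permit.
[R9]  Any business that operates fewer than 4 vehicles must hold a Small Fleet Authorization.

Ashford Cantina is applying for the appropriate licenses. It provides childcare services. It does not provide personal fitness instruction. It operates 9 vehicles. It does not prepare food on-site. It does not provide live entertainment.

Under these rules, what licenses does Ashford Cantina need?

[R1] vehicles 9 ≥ 3 → Small Fleet License not required.
[R2] vehicles 9 > 6; provides childcare services → Regulatory Certificate not required.
[R3] vehicles 9 > 8 → General Business Permit required.
[R4] does not prepare food on-site → Standard Authorization not required.
[R5] provides childcare services → Compliance Authorization required.
[R6] does not provide live entertainment → Standard License not required.
[R7] vehicles 9 < 18; provides childcare services → Commercial Permit not required.
[R8] vehicles 9 < 16 → Fleet Permit not required.
[R9] vehicles 9 ≥ 4 → Small Fleet Authorization not required.

Compliance Authorization, General Business Permit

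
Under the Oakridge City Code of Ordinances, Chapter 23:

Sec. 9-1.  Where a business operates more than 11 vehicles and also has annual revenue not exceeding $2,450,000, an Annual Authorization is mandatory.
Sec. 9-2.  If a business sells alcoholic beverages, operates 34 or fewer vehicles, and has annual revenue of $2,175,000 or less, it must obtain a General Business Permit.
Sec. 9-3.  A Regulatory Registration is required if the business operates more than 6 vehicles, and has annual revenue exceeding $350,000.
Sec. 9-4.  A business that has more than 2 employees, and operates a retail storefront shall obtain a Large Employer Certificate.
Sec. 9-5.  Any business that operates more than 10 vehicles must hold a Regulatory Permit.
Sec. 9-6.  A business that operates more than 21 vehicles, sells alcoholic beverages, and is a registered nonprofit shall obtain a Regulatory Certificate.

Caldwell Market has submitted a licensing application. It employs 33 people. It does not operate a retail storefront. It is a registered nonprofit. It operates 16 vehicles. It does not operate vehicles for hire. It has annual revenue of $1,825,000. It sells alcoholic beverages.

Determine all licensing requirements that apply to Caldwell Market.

Annual Authorization, General Business Permit, Regulatory Permit, Regulatory Registration

Sec. 9-1. vehicles 16 > 11; revenue $1,825,000 ≤ $2,450,000 → Annual Authorization required.
Sec. 9-2. sells alcoholic beverages; vehicles 16 ≤ 34; revenue $1,825,000 ≤ $2,175,000 → General Business Permit required.
Sec. 9-3. vehicles 16 > 6; revenue $1,825,000 > $350,000 → Regulatory Registration required.
Sec. 9-4. employees 33 > 2; does not operate a retail storefront → Large Employer Certificate not required.
Sec. 9-5. vehicles 16 > 10 → Regulatory Permit required.
Sec. 9-6. vehicles 16 ≤ 21; sells alcoholic beverages; is a registered nonprofit → Regulatory Certificate not required.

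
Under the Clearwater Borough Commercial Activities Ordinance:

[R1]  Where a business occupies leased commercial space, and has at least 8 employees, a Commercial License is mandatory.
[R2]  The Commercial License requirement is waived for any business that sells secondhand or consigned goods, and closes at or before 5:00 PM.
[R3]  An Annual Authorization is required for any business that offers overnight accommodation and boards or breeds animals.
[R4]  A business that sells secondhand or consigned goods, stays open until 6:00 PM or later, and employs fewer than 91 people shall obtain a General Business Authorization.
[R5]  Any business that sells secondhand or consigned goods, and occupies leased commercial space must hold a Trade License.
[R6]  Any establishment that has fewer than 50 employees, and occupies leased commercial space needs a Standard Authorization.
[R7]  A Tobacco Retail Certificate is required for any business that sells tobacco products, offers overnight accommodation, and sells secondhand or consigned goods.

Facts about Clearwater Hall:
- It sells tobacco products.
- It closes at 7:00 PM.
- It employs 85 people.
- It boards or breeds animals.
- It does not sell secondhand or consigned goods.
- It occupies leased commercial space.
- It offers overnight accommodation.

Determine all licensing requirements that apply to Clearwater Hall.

Annual Authorization, Commercial License

[R1] occupies leased commercial space; employees 85 ≥ 8 → Commercial License required.
[R2] does not sell secondhand or consigned goods; closes 7:00 PM, after 5:00 PM → Commercial License exemption does not apply.
[R3] offers overnight accommodation; boards or breeds animals → Annual Authorization required.
[R4] does not sell secondhand or consigned goods; closes 7:00 PM, after 6:00 PM; employees 85 < 91 → General Business Authorization not required.
[R5] does not sell secondhand or consigned goods; occupies leased commercial space → Trade License not required.
[R6] employees 85 ≥ 50; occupies leased commercial space → Standard Authorization not required.
[R7] sells tobacco products; offers overnight accommodation; does not sell secondhand or consigned goods → Tobacco Retail Certificate not required.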